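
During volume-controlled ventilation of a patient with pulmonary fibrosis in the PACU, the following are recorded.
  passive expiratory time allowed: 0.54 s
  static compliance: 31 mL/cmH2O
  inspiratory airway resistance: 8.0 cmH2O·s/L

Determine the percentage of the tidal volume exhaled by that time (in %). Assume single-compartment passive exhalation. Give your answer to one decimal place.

88.7

τ = R × C = 8.0 × 31 mL/cmH2O = 8.0 × 0.031 L/cmH2O = 0.248 s.
Passive exhalation: V(t)/V₀ = e^(−t/τ) = e^(−0.54/0.248) = 0.1133.
Fraction exhaled = 1 − 0.1133 = 0.8867 → 88.67%.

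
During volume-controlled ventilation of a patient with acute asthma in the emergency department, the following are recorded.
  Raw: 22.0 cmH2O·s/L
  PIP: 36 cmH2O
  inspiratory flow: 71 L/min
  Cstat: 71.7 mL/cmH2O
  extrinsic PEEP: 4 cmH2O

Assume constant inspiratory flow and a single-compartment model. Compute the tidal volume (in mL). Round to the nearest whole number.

Flow: 71 L/min ÷ 60 = 1.1833 L/s.
Equation of motion (constant flow): PIP = Vt/C + R·V̇ + PEEP.
Vt/C = PIP − R·V̇ − PEEP = 36 − 26.033 − 4 = 5.967 cmH2O.
Vt = C × 5.967 = 71.7 × 5.967 = 427.83 mL.

428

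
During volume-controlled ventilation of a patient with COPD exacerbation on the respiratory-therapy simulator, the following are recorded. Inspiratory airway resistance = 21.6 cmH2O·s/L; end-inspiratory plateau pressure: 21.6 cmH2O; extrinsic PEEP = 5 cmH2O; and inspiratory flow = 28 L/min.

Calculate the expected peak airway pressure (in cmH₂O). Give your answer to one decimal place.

31.7

Flow: 28 L/min ÷ 60 = 0.4667 L/s.
PIP = Pplat + Raw × flow = 21.6 + 21.6 × 0.4667 = 21.6 + 10.081 = 31.681 cmH2O.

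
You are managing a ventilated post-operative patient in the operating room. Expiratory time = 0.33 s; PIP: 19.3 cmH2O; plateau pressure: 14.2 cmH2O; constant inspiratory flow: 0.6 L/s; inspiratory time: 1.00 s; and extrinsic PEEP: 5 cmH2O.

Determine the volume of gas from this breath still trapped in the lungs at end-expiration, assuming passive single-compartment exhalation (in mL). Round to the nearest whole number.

Vt = flow × Ti = 0.6 L/s × 1.00 s × 1000 mL/L = 600.0 mL.
R = (PIP − Pplat)/V̇ = (19.3 − 14.2) / 0.6 = 5.1/0.6 = 8.5 cmH2O·s/L.
C = Vt/(Pplat − PEEP) = 600.0 / (14.2 − 5) = 600.0/9.2 = 65.217 mL/cmH2O.
τ = R × C = 8.5 × 0.06522 L/cmH2O = 0.5544 s.
Fraction remaining = e^(−Te/τ) = e^(−0.33/0.5544) = 0.5514.
Trapped volume = 600.0 × 0.5514 = 330.84 mL.

331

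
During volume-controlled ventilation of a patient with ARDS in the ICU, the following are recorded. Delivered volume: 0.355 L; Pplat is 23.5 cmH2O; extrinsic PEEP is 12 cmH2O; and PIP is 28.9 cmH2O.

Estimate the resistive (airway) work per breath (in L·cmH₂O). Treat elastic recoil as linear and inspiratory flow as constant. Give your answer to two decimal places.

With constant inspiratory flow the resistive pressure is constant at PIP − Pplat = 28.9 − 23.5 = 5.4 cmH2O, so resistive work = 5.4 × 0.355 = 1.917 L·cmH2O.

1.92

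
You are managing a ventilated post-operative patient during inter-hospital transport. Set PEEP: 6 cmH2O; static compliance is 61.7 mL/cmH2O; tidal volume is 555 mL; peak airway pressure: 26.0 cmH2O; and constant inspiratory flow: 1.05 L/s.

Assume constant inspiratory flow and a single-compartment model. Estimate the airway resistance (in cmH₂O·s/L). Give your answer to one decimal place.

Equation of motion (constant flow): PIP = Vt/C + R·V̇ + PEEP.
R·V̇ = PIP − Vt/C − PEEP = 26.0 − 555/61.7 − 6 = 26.0 − 8.995 − 6 = 11.005 cmH2O.
R = 11.005 / 1.05 = 10.481 cmH2O·s/L.

10.5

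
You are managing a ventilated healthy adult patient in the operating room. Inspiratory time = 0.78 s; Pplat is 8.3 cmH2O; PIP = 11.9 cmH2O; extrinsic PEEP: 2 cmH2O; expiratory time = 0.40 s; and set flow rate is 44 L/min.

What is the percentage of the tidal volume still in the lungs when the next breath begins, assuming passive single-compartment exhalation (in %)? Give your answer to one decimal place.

Flow: 44 L/min ÷ 60 = 0.7333 L/s.
Vt = flow × Ti = 0.7333 L/s × 0.78 s × 1000 mL/L = 571.97 mL.
R = (PIP − Pplat)/V̇ = (11.9 − 8.3) / 0.7333 = 3.6/0.7333 = 4.909 cmH2O·s/L.
C = Vt/(Pplat − PEEP) = 571.97 / (8.3 − 2) = 571.97/6.3 = 90.789 mL/cmH2O.
τ = R × C = 4.909 × 0.09079 L/cmH2O = 0.4457 s.
Fraction remaining at end-expiration = e^(−Te/τ) = e^(−0.40/0.4457) = 0.4076 → 40.76%.

40.8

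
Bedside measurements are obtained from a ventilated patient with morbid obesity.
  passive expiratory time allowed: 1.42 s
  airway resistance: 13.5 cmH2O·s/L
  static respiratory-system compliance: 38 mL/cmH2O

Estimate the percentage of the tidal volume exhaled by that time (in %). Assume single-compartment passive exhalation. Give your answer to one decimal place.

93.7

τ = R × C = 13.5 × 38 mL/cmH2O = 13.5 × 0.038 L/cmH2O = 0.513 s.
Passive exhalation: V(t)/V₀ = e^(−t/τ) = e^(−1.42/0.513) = 0.06279.
Fraction exhaled = 1 − 0.06279 = 0.9372 → 93.72%.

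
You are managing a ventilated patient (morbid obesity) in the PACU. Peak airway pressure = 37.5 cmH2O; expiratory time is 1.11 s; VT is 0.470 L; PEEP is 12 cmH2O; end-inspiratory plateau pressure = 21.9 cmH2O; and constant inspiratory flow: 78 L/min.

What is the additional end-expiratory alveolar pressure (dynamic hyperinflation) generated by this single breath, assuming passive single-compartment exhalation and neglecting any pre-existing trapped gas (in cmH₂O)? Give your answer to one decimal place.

Flow: 78 L/min ÷ 60 = 1.3 L/s.
R = (PIP − Pplat)/V̇ = (37.5 − 21.9) / 1.3 = 15.6/1.3 = 12.0 cmH2O·s/L.
C = Vt/(Pplat − PEEP) = 470.0 / (21.9 − 12) = 470.0/9.9 = 47.475 mL/cmH2O.
τ = R × C = 12.0 × 0.04748 L/cmH2O = 0.5698 s.
Fraction remaining = e^(−Te/τ) = e^(−1.11/0.5698) = 0.1426; trapped volume = 470.0 × 0.1426 = 67.022 mL.
Additional alveolar pressure from trapping ≈ V_trapped / C = 67.022 / 47.475 = 1.412 cmH2O.

1.4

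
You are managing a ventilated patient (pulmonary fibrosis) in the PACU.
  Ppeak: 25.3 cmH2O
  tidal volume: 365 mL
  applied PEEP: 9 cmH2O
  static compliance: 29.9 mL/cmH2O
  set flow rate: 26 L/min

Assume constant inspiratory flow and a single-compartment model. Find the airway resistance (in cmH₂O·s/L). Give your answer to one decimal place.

9.4

Flow: 26 L/min ÷ 60 = 0.4333 L/s.
Equation of motion (constant flow): PIP = Vt/C + R·V̇ + PEEP.
R·V̇ = PIP − Vt/C − PEEP = 25.3 − 365/29.9 − 9 = 25.3 − 12.207 − 9 = 4.093 cmH2O.
R = 4.093 / 0.4333 = 9.446 cmH2O·s/L.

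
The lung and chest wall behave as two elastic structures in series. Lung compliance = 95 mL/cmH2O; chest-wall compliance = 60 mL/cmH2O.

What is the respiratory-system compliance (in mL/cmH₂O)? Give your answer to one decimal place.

Lung and chest wall are elastances in series: 1/Crs = 1/CL + 1/Ccw.
1/Crs = 1/95 + 1/60 = 0.02719.
Crs = 36.778 mL/cmH2O.

36.8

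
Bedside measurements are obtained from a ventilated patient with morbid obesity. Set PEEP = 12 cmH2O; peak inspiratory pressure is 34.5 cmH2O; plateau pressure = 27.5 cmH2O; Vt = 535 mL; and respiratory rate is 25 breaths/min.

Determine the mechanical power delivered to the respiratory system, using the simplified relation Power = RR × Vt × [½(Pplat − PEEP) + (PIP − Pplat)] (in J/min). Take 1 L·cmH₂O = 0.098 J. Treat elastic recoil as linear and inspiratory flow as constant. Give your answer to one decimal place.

19.3

Per-breath work = Vt × [½(Pplat−PEEP) + (PIP−Pplat)] = 0.535 × [0.5×15.5 + 7.0] = 0.535 × 14.75 = 7.891 L·cmH2O.
Power = 25 × 7.891 = 197.28 L·cmH2O/min.
× 0.098 J/(L·cmH2O) → 19.333 J/min.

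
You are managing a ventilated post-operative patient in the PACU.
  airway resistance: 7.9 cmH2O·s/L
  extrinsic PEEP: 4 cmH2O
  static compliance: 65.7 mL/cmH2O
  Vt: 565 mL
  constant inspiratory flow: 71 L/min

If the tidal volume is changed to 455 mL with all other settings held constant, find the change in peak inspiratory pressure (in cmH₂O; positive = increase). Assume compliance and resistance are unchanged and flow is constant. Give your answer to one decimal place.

PIP = Vt/C + R·V̇ + PEEP (constant-flow equation of motion).
Only the elastic term changes: ΔPIP = ΔVt / C = (455 − 565) / 65.7 = -1.674 cmH2O.

-1.7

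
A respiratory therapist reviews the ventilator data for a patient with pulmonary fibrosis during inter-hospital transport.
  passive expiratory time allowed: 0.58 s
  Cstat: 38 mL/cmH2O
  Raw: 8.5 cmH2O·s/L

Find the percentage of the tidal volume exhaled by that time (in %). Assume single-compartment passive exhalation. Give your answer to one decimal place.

83.4

τ = R × C = 8.5 × 38 mL/cmH2O = 8.5 × 0.038 L/cmH2O = 0.323 s.
Passive exhalation: V(t)/V₀ = e^(−t/τ) = e^(−0.58/0.323) = 0.166.
Fraction exhaled = 1 − 0.166 = 0.834 → 83.4%.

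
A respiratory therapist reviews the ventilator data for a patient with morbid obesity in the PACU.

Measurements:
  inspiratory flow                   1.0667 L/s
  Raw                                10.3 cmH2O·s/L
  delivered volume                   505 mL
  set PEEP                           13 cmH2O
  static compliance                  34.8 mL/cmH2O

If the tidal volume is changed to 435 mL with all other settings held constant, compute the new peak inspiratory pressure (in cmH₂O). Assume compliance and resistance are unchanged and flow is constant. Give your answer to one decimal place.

PIP = Vt/C + R·V̇ + PEEP (constant-flow equation of motion).
Only the elastic term changes: ΔPIP = ΔVt / C = (435 − 505) / 34.8 = -2.011 cmH2O.
Original PIP = 505/34.8 + 10.3×1.0667 + 13 = 38.499 cmH2O; new PIP = 38.499 + (-2.011) = 36.488 cmH2O.

36.5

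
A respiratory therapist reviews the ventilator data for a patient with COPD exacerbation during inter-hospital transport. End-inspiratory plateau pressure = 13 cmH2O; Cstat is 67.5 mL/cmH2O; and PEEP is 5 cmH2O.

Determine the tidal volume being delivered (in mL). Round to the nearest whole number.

Vt = Cstat × (Pplat − PEEP) = 67.5 × (13 − 5) = 67.5 × 8.0 = 540.0 mL.

540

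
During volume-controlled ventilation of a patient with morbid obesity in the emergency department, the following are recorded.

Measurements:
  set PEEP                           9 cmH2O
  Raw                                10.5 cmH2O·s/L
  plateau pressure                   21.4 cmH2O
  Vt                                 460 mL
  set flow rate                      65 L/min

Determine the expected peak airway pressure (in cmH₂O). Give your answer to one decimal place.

32.8

Flow: 65 L/min ÷ 60 = 1.0833 L/s.
PIP = Pplat + Raw × flow = 21.4 + 10.5 × 1.0833 = 21.4 + 11.375 = 32.775 cmH2O.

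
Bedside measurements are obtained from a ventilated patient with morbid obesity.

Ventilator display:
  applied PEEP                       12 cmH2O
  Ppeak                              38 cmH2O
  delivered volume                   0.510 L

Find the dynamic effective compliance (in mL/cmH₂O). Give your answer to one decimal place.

19.6

Dynamic compliance = Vt / (PIP − PEEP) = 510 / (38 − 12) = 510 / 26.0 = 19.615 mL/cmH2O.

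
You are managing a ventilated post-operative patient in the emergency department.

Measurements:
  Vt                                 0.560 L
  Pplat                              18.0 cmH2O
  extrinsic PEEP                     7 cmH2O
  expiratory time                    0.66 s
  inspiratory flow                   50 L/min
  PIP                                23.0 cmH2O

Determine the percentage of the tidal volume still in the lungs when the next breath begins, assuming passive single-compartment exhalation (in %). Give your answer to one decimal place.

11.5

Flow: 50 L/min ÷ 60 = 0.8333 L/s.
R = (PIP − Pplat)/V̇ = (23.0 − 18.0) / 0.8333 = 5.0/0.8333 = 6.0 cmH2O·s/L.
C = Vt/(Pplat − PEEP) = 560.0 / (18.0 − 7) = 560.0/11.0 = 50.909 mL/cmH2O.
τ = R × C = 6.0 × 0.05091 L/cmH2O = 0.3055 s.
Fraction remaining at end-expiration = e^(−Te/τ) = e^(−0.66/0.3055) = 0.1153 → 11.53%.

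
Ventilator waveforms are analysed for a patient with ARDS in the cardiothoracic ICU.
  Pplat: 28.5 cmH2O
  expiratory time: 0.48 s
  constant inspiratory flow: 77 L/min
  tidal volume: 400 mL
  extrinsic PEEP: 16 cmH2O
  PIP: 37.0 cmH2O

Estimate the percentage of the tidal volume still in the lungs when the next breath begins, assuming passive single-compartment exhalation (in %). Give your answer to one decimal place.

10.4

Flow: 77 L/min ÷ 60 = 1.2833 L/s.
R = (PIP − Pplat)/V̇ = (37.0 − 28.5) / 1.2833 = 8.5/1.2833 = 6.624 cmH2O·s/L.
C = Vt/(Pplat − PEEP) = 400.0 / (28.5 − 16) = 400.0/12.5 = 32.0 mL/cmH2O.
τ = R × C = 6.624 × 0.032 L/cmH2O = 0.212 s.
Fraction remaining at end-expiration = e^(−Te/τ) = e^(−0.48/0.212) = 0.1039 → 10.39%.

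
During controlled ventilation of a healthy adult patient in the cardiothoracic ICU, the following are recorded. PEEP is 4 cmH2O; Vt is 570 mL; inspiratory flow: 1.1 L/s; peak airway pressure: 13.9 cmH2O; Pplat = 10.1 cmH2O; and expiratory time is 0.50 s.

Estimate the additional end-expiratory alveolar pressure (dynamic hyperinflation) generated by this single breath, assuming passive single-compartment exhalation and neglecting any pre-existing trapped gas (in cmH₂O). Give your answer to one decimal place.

R = (PIP − Pplat)/V̇ = (13.9 − 10.1) / 1.1 = 3.8/1.1 = 3.455 cmH2O·s/L.
C = Vt/(Pplat − PEEP) = 570.0 / (10.1 − 4) = 570.0/6.1 = 93.443 mL/cmH2O.
τ = R × C = 3.455 × 0.09344 L/cmH2O = 0.3228 s.
Fraction remaining = e^(−Te/τ) = e^(−0.50/0.3228) = 0.2125; trapped volume = 570.0 × 0.2125 = 121.13 mL.
Additional alveolar pressure from trapping ≈ V_trapped / C = 121.13 / 93.443 = 1.296 cmH2O.

1.3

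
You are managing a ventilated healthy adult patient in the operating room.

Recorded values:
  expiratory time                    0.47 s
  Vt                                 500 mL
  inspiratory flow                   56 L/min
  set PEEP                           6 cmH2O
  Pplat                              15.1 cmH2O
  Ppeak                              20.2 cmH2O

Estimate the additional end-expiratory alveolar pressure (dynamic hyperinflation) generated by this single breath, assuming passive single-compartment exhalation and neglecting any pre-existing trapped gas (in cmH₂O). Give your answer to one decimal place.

Flow: 56 L/min ÷ 60 = 0.9333 L/s.
R = (PIP − Pplat)/V̇ = (20.2 − 15.1) / 0.9333 = 5.1/0.9333 = 5.464 cmH2O·s/L.
C = Vt/(Pplat − PEEP) = 500.0 / (15.1 − 6) = 500.0/9.1 = 54.945 mL/cmH2O.
τ = R × C = 5.464 × 0.05495 L/cmH2O = 0.3002 s.
Fraction remaining = e^(−Te/τ) = e^(−0.47/0.3002) = 0.209; trapped volume = 500.0 × 0.209 = 104.5 mL.
Additional alveolar pressure from trapping ≈ V_trapped / C = 104.5 / 54.945 = 1.902 cmH2O.

1.9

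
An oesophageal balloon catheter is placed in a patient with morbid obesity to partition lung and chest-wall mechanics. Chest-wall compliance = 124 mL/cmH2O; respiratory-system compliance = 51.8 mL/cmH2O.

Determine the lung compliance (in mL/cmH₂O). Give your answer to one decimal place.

1/CL = 1/Crs − 1/Ccw.
1/CL = 1/51.8 − 1/124 = 0.01124.
CL = 88.968 mL/cmH2O.

89.0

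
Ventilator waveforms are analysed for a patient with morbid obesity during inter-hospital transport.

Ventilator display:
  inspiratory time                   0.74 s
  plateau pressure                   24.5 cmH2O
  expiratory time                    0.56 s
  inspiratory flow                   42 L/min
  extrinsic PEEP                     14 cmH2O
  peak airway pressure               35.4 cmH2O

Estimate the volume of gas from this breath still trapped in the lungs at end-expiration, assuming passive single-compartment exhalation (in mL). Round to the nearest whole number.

Flow: 42 L/min ÷ 60 = 0.7 L/s.
Vt = flow × Ti = 0.7 L/s × 0.74 s × 1000 mL/L = 518.0 mL.
R = (PIP − Pplat)/V̇ = (35.4 − 24.5) / 0.7 = 10.9/0.7 = 15.571 cmH2O·s/L.
C = Vt/(Pplat − PEEP) = 518.0 / (24.5 − 14) = 518.0/10.5 = 49.333 mL/cmH2O.
τ = R × C = 15.571 × 0.04933 L/cmH2O = 0.7681 s.
Fraction remaining = e^(−Te/τ) = e^(−0.56/0.7681) = 0.4824.
Trapped volume = 518.0 × 0.4824 = 249.88 mL.

250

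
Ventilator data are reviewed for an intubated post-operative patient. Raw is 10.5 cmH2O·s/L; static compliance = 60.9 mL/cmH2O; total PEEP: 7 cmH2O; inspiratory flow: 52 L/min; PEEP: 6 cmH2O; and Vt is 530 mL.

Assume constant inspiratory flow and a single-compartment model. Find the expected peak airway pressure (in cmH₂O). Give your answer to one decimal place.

Flow: 52 L/min ÷ 60 = 0.8667 L/s.
Total PEEP = 7 cmH2O (set 6 + intrinsic 1); this is the baseline alveolar pressure.
Equation of motion (constant flow): PIP = Vt/C + R·V̇ + PEEP.
PIP = 530/60.9 + 10.5×0.8667 + 7 = 8.703 + 9.1 + 7 = 24.803 cmH2O.

24.8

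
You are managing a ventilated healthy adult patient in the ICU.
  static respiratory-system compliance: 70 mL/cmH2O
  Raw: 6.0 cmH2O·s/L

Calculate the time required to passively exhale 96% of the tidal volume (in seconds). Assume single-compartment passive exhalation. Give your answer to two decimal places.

τ = R × C = 6.0 × 70 mL/cmH2O = 6.0 × 0.070 L/cmH2O = 0.42 s.
Exhaled fraction f = 1 − e^(−t/τ) → t = −τ·ln(1 − f) = −0.42·ln(0.04) = 1.352 s.

1.35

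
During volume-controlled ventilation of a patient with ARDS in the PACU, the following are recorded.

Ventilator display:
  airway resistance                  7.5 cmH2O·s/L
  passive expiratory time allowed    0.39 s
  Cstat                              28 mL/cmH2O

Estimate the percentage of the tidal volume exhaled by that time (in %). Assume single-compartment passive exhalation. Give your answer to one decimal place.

τ = R × C = 7.5 × 28 mL/cmH2O = 7.5 × 0.028 L/cmH2O = 0.21 s.
Passive exhalation: V(t)/V₀ = e^(−t/τ) = e^(−0.39/0.21) = 0.1561.
Fraction exhaled = 1 − 0.1561 = 0.8439 → 84.39%.

84.4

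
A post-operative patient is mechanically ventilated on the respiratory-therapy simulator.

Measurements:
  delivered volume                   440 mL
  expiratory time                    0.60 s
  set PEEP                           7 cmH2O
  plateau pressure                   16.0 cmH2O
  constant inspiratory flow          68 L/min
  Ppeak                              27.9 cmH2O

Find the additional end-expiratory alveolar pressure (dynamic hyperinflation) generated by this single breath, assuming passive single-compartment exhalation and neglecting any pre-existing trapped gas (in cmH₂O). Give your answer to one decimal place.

2.8

Flow: 68 L/min ÷ 60 = 1.1333 L/s.
R = (PIP − Pplat)/V̇ = (27.9 − 16.0) / 1.1333 = 11.9/1.1333 = 10.5 cmH2O·s/L.
C = Vt/(Pplat − PEEP) = 440.0 / (16.0 − 7) = 440.0/9.0 = 48.889 mL/cmH2O.
τ = R × C = 10.5 × 0.04889 L/cmH2O = 0.5133 s.
Fraction remaining = e^(−Te/τ) = e^(−0.60/0.5133) = 0.3107; trapped volume = 440.0 × 0.3107 = 136.71 mL.
Additional alveolar pressure from trapping ≈ V_trapped / C = 136.71 / 48.889 = 2.796 cmH2O.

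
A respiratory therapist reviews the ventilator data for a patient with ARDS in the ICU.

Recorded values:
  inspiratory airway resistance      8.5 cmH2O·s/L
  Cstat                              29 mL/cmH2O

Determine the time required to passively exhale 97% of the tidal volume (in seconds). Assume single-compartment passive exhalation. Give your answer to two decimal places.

τ = R × C = 8.5 × 29 mL/cmH2O = 8.5 × 0.029 L/cmH2O = 0.2465 s.
Exhaled fraction f = 1 − e^(−t/τ) → t = −τ·ln(1 − f) = −0.2465·ln(0.03) = 0.8644 s.

0.86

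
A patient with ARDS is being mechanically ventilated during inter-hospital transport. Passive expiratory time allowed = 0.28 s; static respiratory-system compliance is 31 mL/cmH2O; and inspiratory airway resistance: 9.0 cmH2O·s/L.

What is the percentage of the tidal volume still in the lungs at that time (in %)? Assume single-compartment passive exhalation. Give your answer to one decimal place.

τ = R × C = 9.0 × 31 mL/cmH2O = 9.0 × 0.031 L/cmH2O = 0.279 s.
Passive exhalation: V(t)/V₀ = e^(−t/τ) = e^(−0.28/0.279) = 0.3666.
Fraction remaining = 0.3666 → 36.66%.

36.7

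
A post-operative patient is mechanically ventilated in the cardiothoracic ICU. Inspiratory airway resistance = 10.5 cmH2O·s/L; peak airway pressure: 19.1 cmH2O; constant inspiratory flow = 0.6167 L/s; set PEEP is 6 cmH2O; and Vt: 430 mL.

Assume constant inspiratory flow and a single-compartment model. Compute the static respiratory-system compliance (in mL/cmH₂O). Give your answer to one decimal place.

Equation of motion (constant flow): PIP = Vt/C + R·V̇ + PEEP.
Vt/C = PIP − R·V̇ − PEEP = 19.1 − 10.5×0.6167 − 6 = 19.1 − 6.475 − 6 = 6.625 cmH2O.
C = Vt / 6.625 = 430 / 6.625 = 64.906 mL/cmH2O.

64.9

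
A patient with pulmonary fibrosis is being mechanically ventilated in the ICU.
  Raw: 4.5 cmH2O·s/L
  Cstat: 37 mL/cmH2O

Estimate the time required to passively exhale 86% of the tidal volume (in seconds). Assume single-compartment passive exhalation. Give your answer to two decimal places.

0.33

τ = R × C = 4.5 × 37 mL/cmH2O = 4.5 × 0.037 L/cmH2O = 0.1665 s.
Exhaled fraction f = 1 − e^(−t/τ) → t = −τ·ln(1 − f) = −0.1665·ln(0.14) = 0.3274 s.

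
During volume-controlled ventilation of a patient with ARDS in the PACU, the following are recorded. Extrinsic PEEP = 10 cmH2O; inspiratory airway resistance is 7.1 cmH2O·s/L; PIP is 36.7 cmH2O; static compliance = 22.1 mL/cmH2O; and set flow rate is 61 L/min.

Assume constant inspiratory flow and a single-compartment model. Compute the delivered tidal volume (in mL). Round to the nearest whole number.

431

Flow: 61 L/min ÷ 60 = 1.0167 L/s.
Equation of motion (constant flow): PIP = Vt/C + R·V̇ + PEEP.
Vt/C = PIP − R·V̇ − PEEP = 36.7 − 7.219 − 10 = 19.481 cmH2O.
Vt = C × 19.481 = 22.1 × 19.481 = 430.53 mL.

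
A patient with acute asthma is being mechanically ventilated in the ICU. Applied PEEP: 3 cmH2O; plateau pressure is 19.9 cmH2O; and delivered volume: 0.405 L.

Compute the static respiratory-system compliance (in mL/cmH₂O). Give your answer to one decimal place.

Cstat = Vt / (Pplat − PEEP) = 405 / (19.9 − 3) = 405 / 16.9 = 23.964 mL/cmH2O.

24.0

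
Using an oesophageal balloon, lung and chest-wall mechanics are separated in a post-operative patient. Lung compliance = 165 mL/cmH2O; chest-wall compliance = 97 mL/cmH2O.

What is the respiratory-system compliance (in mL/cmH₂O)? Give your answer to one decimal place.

61.1

Lung and chest wall are elastances in series: 1/Crs = 1/CL + 1/Ccw.
1/Crs = 1/165 + 1/97 = 0.01637.
Crs = 61.087 mL/cmH2O.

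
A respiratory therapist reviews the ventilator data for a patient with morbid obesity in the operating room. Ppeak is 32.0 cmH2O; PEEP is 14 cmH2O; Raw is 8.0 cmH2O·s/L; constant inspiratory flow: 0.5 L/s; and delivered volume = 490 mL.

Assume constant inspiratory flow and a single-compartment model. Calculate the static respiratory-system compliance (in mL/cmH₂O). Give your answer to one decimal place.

35.0

Equation of motion (constant flow): PIP = Vt/C + R·V̇ + PEEP.
Vt/C = PIP − R·V̇ − PEEP = 32.0 − 8.0×0.5 − 14 = 32.0 − 4.0 − 14 = 14.0 cmH2O.
C = Vt / 14.0 = 490 / 14.0 = 35.0 mL/cmH2O.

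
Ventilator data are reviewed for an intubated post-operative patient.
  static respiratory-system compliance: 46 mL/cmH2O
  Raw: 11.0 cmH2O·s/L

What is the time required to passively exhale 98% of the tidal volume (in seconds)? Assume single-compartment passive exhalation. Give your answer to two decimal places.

τ = R × C = 11.0 × 46 mL/cmH2O = 11.0 × 0.046 L/cmH2O = 0.506 s.
Exhaled fraction f = 1 − e^(−t/τ) → t = −τ·ln(1 − f) = −0.506·ln(0.02) = 1.979 s.

1.98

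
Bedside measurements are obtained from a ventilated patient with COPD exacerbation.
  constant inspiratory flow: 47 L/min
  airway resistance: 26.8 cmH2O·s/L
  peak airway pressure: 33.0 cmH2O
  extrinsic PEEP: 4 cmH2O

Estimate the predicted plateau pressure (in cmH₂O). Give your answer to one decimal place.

Flow: 47 L/min ÷ 60 = 0.7833 L/s.
Pplat = PIP − Raw × flow = 33.0 − 26.8 × 0.7833 = 33.0 − 20.992 = 12.008 cmH2O.

12.0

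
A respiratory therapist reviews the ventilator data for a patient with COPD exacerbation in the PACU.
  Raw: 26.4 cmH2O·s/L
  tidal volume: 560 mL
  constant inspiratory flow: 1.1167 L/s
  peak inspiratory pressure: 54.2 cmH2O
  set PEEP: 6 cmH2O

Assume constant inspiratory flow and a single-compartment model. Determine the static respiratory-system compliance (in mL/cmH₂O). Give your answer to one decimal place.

Equation of motion (constant flow): PIP = Vt/C + R·V̇ + PEEP.
Vt/C = PIP − R·V̇ − PEEP = 54.2 − 26.4×1.1167 − 6 = 54.2 − 29.481 − 6 = 18.719 cmH2O.
C = Vt / 18.719 = 560 / 18.719 = 29.916 mL/cmH2O.

29.9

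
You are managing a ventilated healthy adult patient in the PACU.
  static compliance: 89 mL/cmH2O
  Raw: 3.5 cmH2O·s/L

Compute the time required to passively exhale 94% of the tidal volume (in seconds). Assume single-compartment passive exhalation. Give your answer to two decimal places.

0.88

τ = R × C = 3.5 × 89 mL/cmH2O = 3.5 × 0.089 L/cmH2O = 0.3115 s.
Exhaled fraction f = 1 − e^(−t/τ) → t = −τ·ln(1 − f) = −0.3115·ln(0.06) = 0.8764 s.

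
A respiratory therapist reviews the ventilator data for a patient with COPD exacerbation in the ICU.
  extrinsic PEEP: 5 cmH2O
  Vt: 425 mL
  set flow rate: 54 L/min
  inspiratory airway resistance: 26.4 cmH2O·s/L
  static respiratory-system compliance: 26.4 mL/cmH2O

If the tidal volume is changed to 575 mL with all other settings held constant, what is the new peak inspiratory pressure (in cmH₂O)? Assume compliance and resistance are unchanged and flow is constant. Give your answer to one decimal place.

50.5

Flow: 54 L/min ÷ 60 = 0.9 L/s.
PIP = Vt/C + R·V̇ + PEEP (constant-flow equation of motion).
Only the elastic term changes: ΔPIP = ΔVt / C = (575 − 425) / 26.4 = 5.682 cmH2O.
Original PIP = 425/26.4 + 26.4×0.9 + 5 = 44.858 cmH2O; new PIP = 44.858 + (5.682) = 50.54 cmH2O.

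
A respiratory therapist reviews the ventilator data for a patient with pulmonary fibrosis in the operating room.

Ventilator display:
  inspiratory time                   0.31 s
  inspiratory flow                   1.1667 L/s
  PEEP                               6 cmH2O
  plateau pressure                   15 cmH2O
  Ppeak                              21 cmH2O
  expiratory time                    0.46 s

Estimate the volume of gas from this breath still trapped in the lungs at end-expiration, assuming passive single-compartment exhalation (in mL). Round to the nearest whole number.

Vt = flow × Ti = 1.1667 L/s × 0.31 s × 1000 mL/L = 361.68 mL.
R = (PIP − Pplat)/V̇ = (21 − 15) / 1.1667 = 6.0/1.1667 = 5.143 cmH2O·s/L.
C = Vt/(Pplat − PEEP) = 361.68 / (15 − 6) = 361.68/9.0 = 40.187 mL/cmH2O.
τ = R × C = 5.143 × 0.04019 L/cmH2O = 0.2067 s.
Fraction remaining = e^(−Te/τ) = e^(−0.46/0.2067) = 0.108.
Trapped volume = 361.68 × 0.108 = 39.061 mL.

39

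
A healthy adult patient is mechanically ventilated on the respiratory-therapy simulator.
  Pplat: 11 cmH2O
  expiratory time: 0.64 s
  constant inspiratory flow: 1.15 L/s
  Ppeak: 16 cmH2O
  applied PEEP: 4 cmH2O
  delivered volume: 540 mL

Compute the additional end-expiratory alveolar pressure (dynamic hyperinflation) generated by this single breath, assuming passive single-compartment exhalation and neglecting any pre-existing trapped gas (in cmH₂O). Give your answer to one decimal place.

R = (PIP − Pplat)/V̇ = (16 − 11) / 1.15 = 5.0/1.15 = 4.348 cmH2O·s/L.
C = Vt/(Pplat − PEEP) = 540.0 / (11 − 4) = 540.0/7.0 = 77.143 mL/cmH2O.
τ = R × C = 4.348 × 0.07714 L/cmH2O = 0.3354 s.
Fraction remaining = e^(−Te/τ) = e^(−0.64/0.3354) = 0.1484; trapped volume = 540.0 × 0.1484 = 80.136 mL.
Additional alveolar pressure from trapping ≈ V_trapped / C = 80.136 / 77.143 = 1.039 cmH2O.

1.0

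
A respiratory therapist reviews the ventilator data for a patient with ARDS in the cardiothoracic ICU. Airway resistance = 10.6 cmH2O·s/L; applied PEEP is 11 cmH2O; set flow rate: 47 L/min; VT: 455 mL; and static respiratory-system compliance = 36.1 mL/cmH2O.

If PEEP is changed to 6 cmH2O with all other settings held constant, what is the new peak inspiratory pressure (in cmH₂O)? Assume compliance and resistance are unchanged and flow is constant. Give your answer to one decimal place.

26.9

Flow: 47 L/min ÷ 60 = 0.7833 L/s.
PIP = Vt/C + R·V̇ + PEEP (constant-flow equation of motion).
Only the baseline term changes: ΔPIP = ΔPEEP = 6 − 11 = -5.0 cmH2O.
Original PIP = 455/36.1 + 10.6×0.7833 + 11 = 31.907 cmH2O; new PIP = 31.907 + (-5.0) = 26.907 cmH2O.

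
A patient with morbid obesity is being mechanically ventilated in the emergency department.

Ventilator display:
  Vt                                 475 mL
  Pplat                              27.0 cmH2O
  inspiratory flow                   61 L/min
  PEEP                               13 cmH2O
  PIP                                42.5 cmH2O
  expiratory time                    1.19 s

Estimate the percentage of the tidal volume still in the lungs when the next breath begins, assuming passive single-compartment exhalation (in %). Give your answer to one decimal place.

Flow: 61 L/min ÷ 60 = 1.0167 L/s.
R = (PIP − Pplat)/V̇ = (42.5 − 27.0) / 1.0167 = 15.5/1.0167 = 15.245 cmH2O·s/L.
C = Vt/(Pplat − PEEP) = 475.0 / (27.0 − 13) = 475.0/14.0 = 33.929 mL/cmH2O.
τ = R × C = 15.245 × 0.03393 L/cmH2O = 0.5173 s.
Fraction remaining at end-expiration = e^(−Te/τ) = e^(−1.19/0.5173) = 0.1002 → 10.02%.

10.0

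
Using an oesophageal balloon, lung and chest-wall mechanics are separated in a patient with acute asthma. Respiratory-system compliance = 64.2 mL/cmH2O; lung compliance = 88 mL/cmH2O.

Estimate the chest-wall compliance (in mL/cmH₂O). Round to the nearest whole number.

237

1/Ccw = 1/Crs − 1/CL.
1/Ccw = 1/64.2 − 1/88 = 0.004213.
Ccw = 237.36 mL/cmH2O.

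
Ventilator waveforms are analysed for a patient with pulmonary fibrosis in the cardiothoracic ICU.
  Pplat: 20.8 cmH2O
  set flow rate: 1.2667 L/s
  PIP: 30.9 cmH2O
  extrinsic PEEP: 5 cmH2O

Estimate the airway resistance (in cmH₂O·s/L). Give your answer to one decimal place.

Raw = (PIP − Pplat) / flow = (30.9 − 20.8) / 1.2667 = 10.1 / 1.2667 = 7.973 cmH2O·s/L.

8.0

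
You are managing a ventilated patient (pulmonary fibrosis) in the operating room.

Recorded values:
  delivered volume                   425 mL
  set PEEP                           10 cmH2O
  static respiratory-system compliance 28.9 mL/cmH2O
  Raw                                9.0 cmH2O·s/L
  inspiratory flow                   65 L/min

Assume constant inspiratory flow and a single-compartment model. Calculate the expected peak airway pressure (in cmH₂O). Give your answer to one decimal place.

Flow: 65 L/min ÷ 60 = 1.0833 L/s.
Equation of motion (constant flow): PIP = Vt/C + R·V̇ + PEEP.
PIP = 425/28.9 + 9.0×1.0833 + 10 = 14.706 + 9.75 + 10 = 34.456 cmH2O.

34.5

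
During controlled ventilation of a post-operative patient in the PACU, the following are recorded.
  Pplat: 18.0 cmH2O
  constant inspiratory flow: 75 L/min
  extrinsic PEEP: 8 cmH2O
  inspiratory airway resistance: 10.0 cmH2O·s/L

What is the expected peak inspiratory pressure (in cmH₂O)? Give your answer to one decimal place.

30.5

Flow: 75 L/min ÷ 60 = 1.25 L/s.
PIP = Pplat + Raw × flow = 18.0 + 10.0 × 1.25 = 18.0 + 12.5 = 30.5 cmH2O.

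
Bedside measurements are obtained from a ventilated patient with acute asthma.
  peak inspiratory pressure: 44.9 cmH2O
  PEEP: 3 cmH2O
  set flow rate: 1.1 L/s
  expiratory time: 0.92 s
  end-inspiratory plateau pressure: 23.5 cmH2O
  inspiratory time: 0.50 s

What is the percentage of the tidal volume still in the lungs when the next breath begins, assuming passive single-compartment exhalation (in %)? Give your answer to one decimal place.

17.2

Vt = flow × Ti = 1.1 L/s × 0.50 s × 1000 mL/L = 550.0 mL.
R = (PIP − Pplat)/V̇ = (44.9 − 23.5) / 1.1 = 21.4/1.1 = 19.455 cmH2O·s/L.
C = Vt/(Pplat − PEEP) = 550.0 / (23.5 − 3) = 550.0/20.5 = 26.829 mL/cmH2O.
τ = R × C = 19.455 × 0.02683 L/cmH2O = 0.522 s.
Fraction remaining at end-expiration = e^(−Te/τ) = e^(−0.92/0.522) = 0.1716 → 17.16%.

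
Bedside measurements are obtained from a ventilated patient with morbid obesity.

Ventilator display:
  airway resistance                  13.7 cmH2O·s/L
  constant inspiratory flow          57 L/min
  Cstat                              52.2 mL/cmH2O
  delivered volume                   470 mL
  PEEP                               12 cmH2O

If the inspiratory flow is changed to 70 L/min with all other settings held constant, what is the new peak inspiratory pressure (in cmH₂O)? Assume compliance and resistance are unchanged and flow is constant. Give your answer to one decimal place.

Flow: 57 L/min ÷ 60 = 0.95 L/s.
New flow: 70 L/min ÷ 60 = 1.1667 L/s.
PIP = Vt/C + R·V̇ + PEEP (constant-flow equation of motion).
Only the resistive term changes: ΔPIP = R × ΔV̇ = 13.7 × (1.1667 − 0.95) = 13.7 × 0.2167 = 2.969 cmH2O.
Original PIP = 470/52.2 + 13.7×0.95 + 12 = 34.019 cmH2O; new PIP = 34.019 + (2.969) = 36.988 cmH2O.

37.0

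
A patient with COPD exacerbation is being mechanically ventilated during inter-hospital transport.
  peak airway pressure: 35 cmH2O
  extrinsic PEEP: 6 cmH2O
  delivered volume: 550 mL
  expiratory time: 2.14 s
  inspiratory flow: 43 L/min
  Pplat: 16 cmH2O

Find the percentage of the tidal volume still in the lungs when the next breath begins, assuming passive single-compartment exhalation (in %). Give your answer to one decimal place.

23.0

Flow: 43 L/min ÷ 60 = 0.7167 L/s.
R = (PIP − Pplat)/V̇ = (35 − 16) / 0.7167 = 19.0/0.7167 = 26.51 cmH2O·s/L.
C = Vt/(Pplat − PEEP) = 550.0 / (16 − 6) = 550.0/10.0 = 55.0 mL/cmH2O.
τ = R × C = 26.51 × 0.055 L/cmH2O = 1.458 s.
Fraction remaining at end-expiration = e^(−Te/τ) = e^(−2.14/1.458) = 0.2304 → 23.04%.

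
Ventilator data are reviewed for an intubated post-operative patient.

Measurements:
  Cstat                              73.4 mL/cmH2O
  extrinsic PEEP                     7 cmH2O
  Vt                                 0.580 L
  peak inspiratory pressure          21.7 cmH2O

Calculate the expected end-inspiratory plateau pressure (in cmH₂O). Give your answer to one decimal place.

14.9

Pplat = PEEP + Vt / Cstat = 7 + 580 / 73.4 = 7 + 7.902 = 14.902 cmH2O.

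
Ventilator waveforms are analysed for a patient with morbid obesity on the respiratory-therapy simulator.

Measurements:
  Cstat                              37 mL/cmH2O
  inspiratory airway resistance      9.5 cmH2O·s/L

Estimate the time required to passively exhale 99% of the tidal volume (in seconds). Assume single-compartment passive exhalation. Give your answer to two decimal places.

1.62

τ = R × C = 9.5 × 37 mL/cmH2O = 9.5 × 0.037 L/cmH2O = 0.3515 s.
Exhaled fraction f = 1 − e^(−t/τ) → t = −τ·ln(1 − f) = −0.3515·ln(0.01) = 1.619 s.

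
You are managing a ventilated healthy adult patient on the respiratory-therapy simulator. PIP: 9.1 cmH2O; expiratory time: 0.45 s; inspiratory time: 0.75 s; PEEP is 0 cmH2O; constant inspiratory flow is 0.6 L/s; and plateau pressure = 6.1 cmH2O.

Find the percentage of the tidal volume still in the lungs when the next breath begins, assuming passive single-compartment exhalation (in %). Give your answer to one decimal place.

Vt = flow × Ti = 0.6 L/s × 0.75 s × 1000 mL/L = 450.0 mL.
R = (PIP − Pplat)/V̇ = (9.1 − 6.1) / 0.6 = 3.0/0.6 = 5.0 cmH2O·s/L.
C = Vt/(Pplat − PEEP) = 450.0 / (6.1 − 0) = 450.0/6.1 = 73.77 mL/cmH2O.
τ = R × C = 5.0 × 0.07377 L/cmH2O = 0.3689 s.
Fraction remaining at end-expiration = e^(−Te/τ) = e^(−0.45/0.3689) = 0.2953 → 29.53%.

29.5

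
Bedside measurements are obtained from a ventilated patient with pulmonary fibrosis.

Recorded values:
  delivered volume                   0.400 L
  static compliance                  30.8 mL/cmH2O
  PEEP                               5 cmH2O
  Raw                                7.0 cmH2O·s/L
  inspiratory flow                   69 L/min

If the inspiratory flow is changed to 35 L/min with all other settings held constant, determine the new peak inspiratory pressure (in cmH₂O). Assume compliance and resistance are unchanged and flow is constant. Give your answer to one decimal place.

22.1

Flow: 69 L/min ÷ 60 = 1.15 L/s.
New flow: 35 L/min ÷ 60 = 0.5833 L/s.
PIP = Vt/C + R·V̇ + PEEP (constant-flow equation of motion).
Only the resistive term changes: ΔPIP = R × ΔV̇ = 7.0 × (0.5833 − 1.15) = 7.0 × -0.5667 = -3.967 cmH2O.
Original PIP = 400/30.8 + 7.0×1.15 + 5 = 26.037 cmH2O; new PIP = 26.037 + (-3.967) = 22.07 cmH2O.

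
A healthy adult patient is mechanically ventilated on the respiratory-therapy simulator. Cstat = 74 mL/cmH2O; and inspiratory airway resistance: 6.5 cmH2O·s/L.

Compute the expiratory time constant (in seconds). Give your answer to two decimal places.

0.48

τ = R × C = 6.5 × 74 mL/cmH2O = 6.5 × 0.074 L/cmH2O = 0.481 s.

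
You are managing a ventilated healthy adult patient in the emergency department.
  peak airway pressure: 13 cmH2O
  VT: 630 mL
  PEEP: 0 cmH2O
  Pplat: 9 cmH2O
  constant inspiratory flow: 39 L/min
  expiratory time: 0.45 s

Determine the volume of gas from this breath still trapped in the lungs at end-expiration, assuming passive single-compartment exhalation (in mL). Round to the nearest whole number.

222

Flow: 39 L/min ÷ 60 = 0.65 L/s.
R = (PIP − Pplat)/V̇ = (13 − 9) / 0.65 = 4.0/0.65 = 6.154 cmH2O·s/L.
C = Vt/(Pplat − PEEP) = 630.0 / (9 − 0) = 630.0/9.0 = 70.0 mL/cmH2O.
τ = R × C = 6.154 × 0.07 L/cmH2O = 0.4308 s.
Fraction remaining = e^(−Te/τ) = e^(−0.45/0.4308) = 0.3518.
Trapped volume = 630.0 × 0.3518 = 221.63 mL.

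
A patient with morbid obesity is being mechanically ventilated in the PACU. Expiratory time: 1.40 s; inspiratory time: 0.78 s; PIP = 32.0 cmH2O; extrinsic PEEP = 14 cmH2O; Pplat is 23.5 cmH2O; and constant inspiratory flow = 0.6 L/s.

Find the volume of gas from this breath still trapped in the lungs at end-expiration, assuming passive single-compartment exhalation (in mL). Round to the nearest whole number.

Vt = flow × Ti = 0.6 L/s × 0.78 s × 1000 mL/L = 468.0 mL.
R = (PIP − Pplat)/V̇ = (32.0 − 23.5) / 0.6 = 8.5/0.6 = 14.167 cmH2O·s/L.
C = Vt/(Pplat − PEEP) = 468.0 / (23.5 − 14) = 468.0/9.5 = 49.263 mL/cmH2O.
τ = R × C = 14.167 × 0.04926 L/cmH2O = 0.6979 s.
Fraction remaining = e^(−Te/τ) = e^(−1.40/0.6979) = 0.1345.
Trapped volume = 468.0 × 0.1345 = 62.946 mL.

63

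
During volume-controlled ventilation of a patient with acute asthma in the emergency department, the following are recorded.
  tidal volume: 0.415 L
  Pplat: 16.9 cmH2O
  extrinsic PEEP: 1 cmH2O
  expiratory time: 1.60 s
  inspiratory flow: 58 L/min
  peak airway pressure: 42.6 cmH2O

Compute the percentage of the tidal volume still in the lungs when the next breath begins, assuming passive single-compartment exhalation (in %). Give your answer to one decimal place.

Flow: 58 L/min ÷ 60 = 0.9667 L/s.
R = (PIP − Pplat)/V̇ = (42.6 − 16.9) / 0.9667 = 25.7/0.9667 = 26.585 cmH2O·s/L.
C = Vt/(Pplat − PEEP) = 415.0 / (16.9 − 1) = 415.0/15.9 = 26.101 mL/cmH2O.
τ = R × C = 26.585 × 0.0261 L/cmH2O = 0.6939 s.
Fraction remaining at end-expiration = e^(−Te/τ) = e^(−1.60/0.6939) = 0.09968 → 9.968%.

10.0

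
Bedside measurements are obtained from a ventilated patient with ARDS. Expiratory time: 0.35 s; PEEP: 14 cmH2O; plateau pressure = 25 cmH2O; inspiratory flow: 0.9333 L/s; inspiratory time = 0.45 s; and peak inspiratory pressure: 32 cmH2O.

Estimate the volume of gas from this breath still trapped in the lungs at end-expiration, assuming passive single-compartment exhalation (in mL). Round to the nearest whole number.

Vt = flow × Ti = 0.9333 L/s × 0.45 s × 1000 mL/L = 419.99 mL.
R = (PIP − Pplat)/V̇ = (32 − 25) / 0.9333 = 7.0/0.9333 = 7.5 cmH2O·s/L.
C = Vt/(Pplat − PEEP) = 419.99 / (25 − 14) = 419.99/11.0 = 38.181 mL/cmH2O.
τ = R × C = 7.5 × 0.03818 L/cmH2O = 0.2864 s.
Fraction remaining = e^(−Te/τ) = e^(−0.35/0.2864) = 0.2946.
Trapped volume = 419.99 × 0.2946 = 123.73 mL.

124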